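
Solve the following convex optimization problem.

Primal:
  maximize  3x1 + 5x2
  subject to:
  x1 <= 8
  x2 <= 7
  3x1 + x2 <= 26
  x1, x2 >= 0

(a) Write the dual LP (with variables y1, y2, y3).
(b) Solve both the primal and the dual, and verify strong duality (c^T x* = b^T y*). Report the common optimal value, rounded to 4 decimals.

The standard primal-dual pair for 'max c^T x s.t. A x <= b, x >= 0' is:
  Dual:  min b^T y  s.t.  A^T y >= c,  y >= 0.

So the dual LP is:
  minimize  8y1 + 7y2 + 26y3
  subject to:
    y1 + 3y3 >= 3
    y2 + y3 >= 5
    y1, y2, y3 >= 0

Solving the primal: x* = (6.3333, 7).
  primal value c^T x* = 54.
Solving the dual: y* = (0, 4, 1).
  dual value b^T y* = 54.
Strong duality: c^T x* = b^T y*. Confirmed.

54


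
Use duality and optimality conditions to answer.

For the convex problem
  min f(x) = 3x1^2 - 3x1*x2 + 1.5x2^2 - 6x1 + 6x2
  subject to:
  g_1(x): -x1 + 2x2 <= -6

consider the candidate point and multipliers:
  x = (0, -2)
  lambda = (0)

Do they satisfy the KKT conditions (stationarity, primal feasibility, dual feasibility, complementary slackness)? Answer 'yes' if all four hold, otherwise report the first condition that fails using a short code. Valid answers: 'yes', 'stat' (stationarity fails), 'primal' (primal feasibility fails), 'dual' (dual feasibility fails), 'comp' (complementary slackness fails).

Gradient of f: grad f(x) = Q x + c = (0, 0)
Constraint values g_i(x) = a_i^T x - b_i:
  g_1((0, -2)) = 2
Stationarity residual: grad f(x) + sum_i lambda_i a_i = (0, 0)
  -> stationarity OK
Primal feasibility (all g_i <= 0): FAILS
Dual feasibility (all lambda_i >= 0): OK
Complementary slackness (lambda_i * g_i(x) = 0 for all i): OK

Verdict: the first failing condition is primal_feasibility -> primal.

primal


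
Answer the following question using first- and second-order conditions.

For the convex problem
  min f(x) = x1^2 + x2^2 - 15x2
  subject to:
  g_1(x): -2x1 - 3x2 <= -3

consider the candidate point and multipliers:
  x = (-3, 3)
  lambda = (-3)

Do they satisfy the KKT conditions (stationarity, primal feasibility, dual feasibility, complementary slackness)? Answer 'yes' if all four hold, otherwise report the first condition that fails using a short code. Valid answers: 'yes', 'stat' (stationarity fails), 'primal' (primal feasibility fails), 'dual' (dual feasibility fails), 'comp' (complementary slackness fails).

Gradient of f: grad f(x) = Q x + c = (-6, -9)
Constraint values g_i(x) = a_i^T x - b_i:
  g_1((-3, 3)) = 0
Stationarity residual: grad f(x) + sum_i lambda_i a_i = (0, 0)
  -> stationarity OK
Primal feasibility (all g_i <= 0): OK
Dual feasibility (all lambda_i >= 0): FAILS
Complementary slackness (lambda_i * g_i(x) = 0 for all i): OK

Verdict: the first failing condition is dual_feasibility -> dual.

dual


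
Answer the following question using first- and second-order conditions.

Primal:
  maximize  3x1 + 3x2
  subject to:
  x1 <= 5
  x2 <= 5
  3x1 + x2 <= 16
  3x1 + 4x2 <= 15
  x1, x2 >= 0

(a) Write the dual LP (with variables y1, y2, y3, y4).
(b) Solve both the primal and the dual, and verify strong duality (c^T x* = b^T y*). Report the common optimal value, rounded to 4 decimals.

The standard primal-dual pair for 'max c^T x s.t. A x <= b, x >= 0' is:
  Dual:  min b^T y  s.t.  A^T y >= c,  y >= 0.

So the dual LP is:
  minimize  5y1 + 5y2 + 16y3 + 15y4
  subject to:
    y1 + 3y3 + 3y4 >= 3
    y2 + y3 + 4y4 >= 3
    y1, y2, y3, y4 >= 0

Solving the primal: x* = (5, 0).
  primal value c^T x* = 15.
Solving the dual: y* = (0.75, 0, 0, 0.75).
  dual value b^T y* = 15.
Strong duality: c^T x* = b^T y*. Confirmed.

15


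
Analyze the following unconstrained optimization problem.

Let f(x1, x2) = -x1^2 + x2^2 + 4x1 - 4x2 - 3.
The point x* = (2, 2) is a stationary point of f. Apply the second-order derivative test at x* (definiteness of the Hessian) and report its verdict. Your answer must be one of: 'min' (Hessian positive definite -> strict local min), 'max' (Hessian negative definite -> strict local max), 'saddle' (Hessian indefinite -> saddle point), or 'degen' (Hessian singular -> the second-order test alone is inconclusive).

Compute the Hessian H = grad^2 f:
  H = [[-2, 0], [0, 2]]
Verify stationarity: grad f(x*) = H x* + g = (0, 0).
Eigenvalues of H: -2, 2.
Eigenvalues have mixed signs, so H is indefinite -> x* is a saddle point.

saddle


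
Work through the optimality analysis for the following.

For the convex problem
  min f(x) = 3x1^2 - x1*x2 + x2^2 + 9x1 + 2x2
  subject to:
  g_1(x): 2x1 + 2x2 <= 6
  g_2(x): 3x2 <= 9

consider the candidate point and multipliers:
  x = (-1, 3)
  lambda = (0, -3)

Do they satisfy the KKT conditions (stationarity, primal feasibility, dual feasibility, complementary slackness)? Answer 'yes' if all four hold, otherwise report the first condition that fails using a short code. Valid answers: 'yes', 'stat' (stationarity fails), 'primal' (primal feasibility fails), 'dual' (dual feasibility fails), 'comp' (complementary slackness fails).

Gradient of f: grad f(x) = Q x + c = (0, 9)
Constraint values g_i(x) = a_i^T x - b_i:
  g_1((-1, 3)) = -2
  g_2((-1, 3)) = 0
Stationarity residual: grad f(x) + sum_i lambda_i a_i = (0, 0)
  -> stationarity OK
Primal feasibility (all g_i <= 0): OK
Dual feasibility (all lambda_i >= 0): FAILS
Complementary slackness (lambda_i * g_i(x) = 0 for all i): OK

Verdict: the first failing condition is dual_feasibility -> dual.

dual


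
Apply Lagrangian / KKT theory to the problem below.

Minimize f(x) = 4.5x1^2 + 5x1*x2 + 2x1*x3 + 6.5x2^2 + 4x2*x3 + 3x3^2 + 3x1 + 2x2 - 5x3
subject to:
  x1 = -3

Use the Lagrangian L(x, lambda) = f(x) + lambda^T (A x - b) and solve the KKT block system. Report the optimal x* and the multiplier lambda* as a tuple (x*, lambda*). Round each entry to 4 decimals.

Form the Lagrangian:
  L(x, lambda) = (1/2) x^T Q x + c^T x + lambda^T (A x - b)
Stationarity (grad_x L = 0): Q x + c + A^T lambda = 0.
Primal feasibility: A x = b.

This gives the KKT block system:
  [ Q   A^T ] [ x     ]   [-c ]
  [ A    0  ] [ lambda ] = [ b ]

Solving the linear system:
  x*      = (-3, 0.5484, 1.4677)
  lambda* = (18.3226)
  f(x*)   = 19.8629

x* = (-3, 0.5484, 1.4677), lambda* = (18.3226)


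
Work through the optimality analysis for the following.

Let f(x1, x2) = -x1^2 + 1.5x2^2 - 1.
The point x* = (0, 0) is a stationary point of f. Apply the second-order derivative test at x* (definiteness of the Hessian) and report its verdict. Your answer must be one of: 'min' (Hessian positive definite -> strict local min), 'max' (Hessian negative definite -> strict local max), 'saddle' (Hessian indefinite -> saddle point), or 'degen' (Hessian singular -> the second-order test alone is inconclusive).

Compute the Hessian H = grad^2 f:
  H = [[-2, 0], [0, 3]]
Verify stationarity: grad f(x*) = H x* + g = (0, 0).
Eigenvalues of H: -2, 3.
Eigenvalues have mixed signs, so H is indefinite -> x* is a saddle point.

saddle


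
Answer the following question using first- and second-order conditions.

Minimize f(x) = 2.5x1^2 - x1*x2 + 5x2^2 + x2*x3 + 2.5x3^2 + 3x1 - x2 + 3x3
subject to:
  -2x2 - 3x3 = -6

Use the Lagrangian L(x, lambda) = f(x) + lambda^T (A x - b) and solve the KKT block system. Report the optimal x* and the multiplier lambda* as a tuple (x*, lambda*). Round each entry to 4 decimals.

Form the Lagrangian:
  L(x, lambda) = (1/2) x^T Q x + c^T x + lambda^T (A x - b)
Stationarity (grad_x L = 0): Q x + c + A^T lambda = 0.
Primal feasibility: A x = b.

This gives the KKT block system:
  [ Q   A^T ] [ x     ]   [-c ]
  [ A    0  ] [ lambda ] = [ b ]

Solving the linear system:
  x*      = (-0.4678, 0.6611, 1.5593)
  lambda* = (3.8191)
  f(x*)   = 12.764

x* = (-0.4678, 0.6611, 1.5593), lambda* = (3.8191)


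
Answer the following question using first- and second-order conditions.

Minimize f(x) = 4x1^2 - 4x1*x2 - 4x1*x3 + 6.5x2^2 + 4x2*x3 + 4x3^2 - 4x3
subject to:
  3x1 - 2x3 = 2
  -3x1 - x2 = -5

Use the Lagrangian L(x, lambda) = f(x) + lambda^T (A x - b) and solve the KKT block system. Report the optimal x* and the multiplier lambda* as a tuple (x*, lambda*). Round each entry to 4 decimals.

Form the Lagrangian:
  L(x, lambda) = (1/2) x^T Q x + c^T x + lambda^T (A x - b)
Stationarity (grad_x L = 0): Q x + c + A^T lambda = 0.
Primal feasibility: A x = b.

This gives the KKT block system:
  [ Q   A^T ] [ x     ]   [-c ]
  [ A    0  ] [ lambda ] = [ b ]

Solving the linear system:
  x*      = (1.5714, 0.2857, 1.3571)
  lambda* = (0.8571, 2.8571)
  f(x*)   = 3.5714

x* = (1.5714, 0.2857, 1.3571), lambda* = (0.8571, 2.8571)


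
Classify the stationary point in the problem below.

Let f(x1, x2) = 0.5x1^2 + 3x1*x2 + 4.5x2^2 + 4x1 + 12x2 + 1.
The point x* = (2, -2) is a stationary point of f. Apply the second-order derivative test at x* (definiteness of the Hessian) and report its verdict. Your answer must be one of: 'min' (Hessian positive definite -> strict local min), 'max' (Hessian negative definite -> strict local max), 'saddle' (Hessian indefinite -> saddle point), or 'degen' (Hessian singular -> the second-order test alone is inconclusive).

Compute the Hessian H = grad^2 f:
  H = [[1, 3], [3, 9]]
Verify stationarity: grad f(x*) = H x* + g = (0, 0).
Eigenvalues of H: 0, 10.
H has a zero eigenvalue (singular; positive semidefinite but not definite), so H is neither positive definite, negative definite, nor indefinite. The second-order test alone is inconclusive -> degen.
(Indeed, f is constant along the null direction of H through x*, so x* is not a strict local extremum.)

degen


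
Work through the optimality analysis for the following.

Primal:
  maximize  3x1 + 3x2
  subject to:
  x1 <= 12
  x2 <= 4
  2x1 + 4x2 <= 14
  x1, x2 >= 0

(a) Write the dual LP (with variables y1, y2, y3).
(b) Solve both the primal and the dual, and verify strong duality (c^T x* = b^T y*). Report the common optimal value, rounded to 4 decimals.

The standard primal-dual pair for 'max c^T x s.t. A x <= b, x >= 0' is:
  Dual:  min b^T y  s.t.  A^T y >= c,  y >= 0.

So the dual LP is:
  minimize  12y1 + 4y2 + 14y3
  subject to:
    y1 + 2y3 >= 3
    y2 + 4y3 >= 3
    y1, y2, y3 >= 0

Solving the primal: x* = (7, 0).
  primal value c^T x* = 21.
Solving the dual: y* = (0, 0, 1.5).
  dual value b^T y* = 21.
Strong duality: c^T x* = b^T y*. Confirmed.

21


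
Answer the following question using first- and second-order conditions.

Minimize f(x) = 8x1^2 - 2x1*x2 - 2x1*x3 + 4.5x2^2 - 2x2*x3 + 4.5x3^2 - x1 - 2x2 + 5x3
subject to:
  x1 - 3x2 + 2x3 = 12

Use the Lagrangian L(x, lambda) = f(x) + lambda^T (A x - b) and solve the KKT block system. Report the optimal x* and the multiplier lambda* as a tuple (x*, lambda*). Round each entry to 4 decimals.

Form the Lagrangian:
  L(x, lambda) = (1/2) x^T Q x + c^T x + lambda^T (A x - b)
Stationarity (grad_x L = 0): Q x + c + A^T lambda = 0.
Primal feasibility: A x = b.

This gives the KKT block system:
  [ Q   A^T ] [ x     ]   [-c ]
  [ A    0  ] [ lambda ] = [ b ]

Solving the linear system:
  x*      = (0.5271, -2.9606, 1.2956)
  lambda* = (-10.7635)
  f(x*)   = 70.5172

x* = (0.5271, -2.9606, 1.2956), lambda* = (-10.7635)


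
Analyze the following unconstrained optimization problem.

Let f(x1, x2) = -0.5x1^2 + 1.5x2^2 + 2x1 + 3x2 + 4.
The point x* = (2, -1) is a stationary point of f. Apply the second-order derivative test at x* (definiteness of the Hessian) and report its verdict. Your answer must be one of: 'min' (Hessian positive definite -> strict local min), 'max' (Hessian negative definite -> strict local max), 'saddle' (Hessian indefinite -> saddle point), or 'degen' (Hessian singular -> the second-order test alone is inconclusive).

Compute the Hessian H = grad^2 f:
  H = [[-1, 0], [0, 3]]
Verify stationarity: grad f(x*) = H x* + g = (0, 0).
Eigenvalues of H: -1, 3.
Eigenvalues have mixed signs, so H is indefinite -> x* is a saddle point.

saddle


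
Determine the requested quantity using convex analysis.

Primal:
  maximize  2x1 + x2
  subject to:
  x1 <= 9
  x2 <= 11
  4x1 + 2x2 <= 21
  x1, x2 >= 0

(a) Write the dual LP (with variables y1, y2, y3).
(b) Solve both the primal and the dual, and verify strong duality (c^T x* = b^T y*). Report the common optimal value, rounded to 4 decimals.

The standard primal-dual pair for 'max c^T x s.t. A x <= b, x >= 0' is:
  Dual:  min b^T y  s.t.  A^T y >= c,  y >= 0.

So the dual LP is:
  minimize  9y1 + 11y2 + 21y3
  subject to:
    y1 + 4y3 >= 2
    y2 + 2y3 >= 1
    y1, y2, y3 >= 0

Solving the primal: x* = (5.25, 0).
  primal value c^T x* = 10.5.
Solving the dual: y* = (0, 0, 0.5).
  dual value b^T y* = 10.5.
Strong duality: c^T x* = b^T y*. Confirmed.

10.5


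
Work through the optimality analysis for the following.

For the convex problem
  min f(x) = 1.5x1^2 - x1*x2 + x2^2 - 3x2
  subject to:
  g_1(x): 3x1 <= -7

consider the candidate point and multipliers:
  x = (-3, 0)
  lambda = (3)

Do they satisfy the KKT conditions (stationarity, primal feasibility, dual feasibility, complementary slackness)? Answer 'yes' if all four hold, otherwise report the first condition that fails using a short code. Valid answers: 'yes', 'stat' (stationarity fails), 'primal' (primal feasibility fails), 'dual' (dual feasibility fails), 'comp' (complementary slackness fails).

Gradient of f: grad f(x) = Q x + c = (-9, 0)
Constraint values g_i(x) = a_i^T x - b_i:
  g_1((-3, 0)) = -2
Stationarity residual: grad f(x) + sum_i lambda_i a_i = (0, 0)
  -> stationarity OK
Primal feasibility (all g_i <= 0): OK
Dual feasibility (all lambda_i >= 0): OK
Complementary slackness (lambda_i * g_i(x) = 0 for all i): FAILS

Verdict: the first failing condition is complementary_slackness -> comp.

comp


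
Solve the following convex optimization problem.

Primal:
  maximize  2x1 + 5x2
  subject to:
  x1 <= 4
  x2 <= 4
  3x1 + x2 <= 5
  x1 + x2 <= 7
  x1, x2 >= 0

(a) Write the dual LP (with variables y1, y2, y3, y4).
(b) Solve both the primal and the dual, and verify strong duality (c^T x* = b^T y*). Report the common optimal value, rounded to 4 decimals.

The standard primal-dual pair for 'max c^T x s.t. A x <= b, x >= 0' is:
  Dual:  min b^T y  s.t.  A^T y >= c,  y >= 0.

So the dual LP is:
  minimize  4y1 + 4y2 + 5y3 + 7y4
  subject to:
    y1 + 3y3 + y4 >= 2
    y2 + y3 + y4 >= 5
    y1, y2, y3, y4 >= 0

Solving the primal: x* = (0.3333, 4).
  primal value c^T x* = 20.6667.
Solving the dual: y* = (0, 4.3333, 0.6667, 0).
  dual value b^T y* = 20.6667.
Strong duality: c^T x* = b^T y*. Confirmed.

20.6667


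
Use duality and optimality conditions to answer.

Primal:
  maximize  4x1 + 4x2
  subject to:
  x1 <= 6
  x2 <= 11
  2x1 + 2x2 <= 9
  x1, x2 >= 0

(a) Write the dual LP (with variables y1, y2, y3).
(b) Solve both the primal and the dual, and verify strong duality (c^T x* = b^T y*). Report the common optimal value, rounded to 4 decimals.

The standard primal-dual pair for 'max c^T x s.t. A x <= b, x >= 0' is:
  Dual:  min b^T y  s.t.  A^T y >= c,  y >= 0.

So the dual LP is:
  minimize  6y1 + 11y2 + 9y3
  subject to:
    y1 + 2y3 >= 4
    y2 + 2y3 >= 4
    y1, y2, y3 >= 0

Solving the primal: x* = (4.5, 0).
  primal value c^T x* = 18.
Solving the dual: y* = (0, 0, 2).
  dual value b^T y* = 18.
Strong duality: c^T x* = b^T y*. Confirmed.

18


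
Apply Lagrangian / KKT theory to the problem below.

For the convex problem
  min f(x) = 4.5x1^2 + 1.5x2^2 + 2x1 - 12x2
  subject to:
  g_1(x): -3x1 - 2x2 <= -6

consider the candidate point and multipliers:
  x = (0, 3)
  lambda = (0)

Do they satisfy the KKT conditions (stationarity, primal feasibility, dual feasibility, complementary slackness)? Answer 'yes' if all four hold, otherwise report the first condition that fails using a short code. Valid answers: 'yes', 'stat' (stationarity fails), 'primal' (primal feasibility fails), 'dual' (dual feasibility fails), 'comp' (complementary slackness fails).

Gradient of f: grad f(x) = Q x + c = (2, -3)
Constraint values g_i(x) = a_i^T x - b_i:
  g_1((0, 3)) = 0
Stationarity residual: grad f(x) + sum_i lambda_i a_i = (2, -3)
  -> stationarity FAILS
Primal feasibility (all g_i <= 0): OK
Dual feasibility (all lambda_i >= 0): OK
Complementary slackness (lambda_i * g_i(x) = 0 for all i): OK

Verdict: the first failing condition is stationarity -> stat.

stat


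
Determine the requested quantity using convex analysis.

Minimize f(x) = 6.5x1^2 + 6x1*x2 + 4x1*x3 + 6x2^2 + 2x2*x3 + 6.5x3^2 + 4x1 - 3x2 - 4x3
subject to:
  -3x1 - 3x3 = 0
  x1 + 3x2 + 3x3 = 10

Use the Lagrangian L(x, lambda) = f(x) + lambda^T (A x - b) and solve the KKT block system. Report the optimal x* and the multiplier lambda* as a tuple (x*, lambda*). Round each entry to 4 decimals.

Form the Lagrangian:
  L(x, lambda) = (1/2) x^T Q x + c^T x + lambda^T (A x - b)
Stationarity (grad_x L = 0): Q x + c + A^T lambda = 0.
Primal feasibility: A x = b.

This gives the KKT block system:
  [ Q   A^T ] [ x     ]   [-c ]
  [ A    0  ] [ lambda ] = [ b ]

Solving the linear system:
  x*      = (-1.6047, 2.2636, 1.6047)
  lambda* = (-0.9251, -5.9147)
  f(x*)   = 19.7597

x* = (-1.6047, 2.2636, 1.6047), lambda* = (-0.9251, -5.9147)


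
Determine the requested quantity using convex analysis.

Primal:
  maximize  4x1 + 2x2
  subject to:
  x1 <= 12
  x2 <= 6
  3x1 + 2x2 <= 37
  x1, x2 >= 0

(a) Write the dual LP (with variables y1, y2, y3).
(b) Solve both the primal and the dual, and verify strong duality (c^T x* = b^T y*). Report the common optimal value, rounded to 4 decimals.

The standard primal-dual pair for 'max c^T x s.t. A x <= b, x >= 0' is:
  Dual:  min b^T y  s.t.  A^T y >= c,  y >= 0.

So the dual LP is:
  minimize  12y1 + 6y2 + 37y3
  subject to:
    y1 + 3y3 >= 4
    y2 + 2y3 >= 2
    y1, y2, y3 >= 0

Solving the primal: x* = (12, 0.5).
  primal value c^T x* = 49.
Solving the dual: y* = (1, 0, 1).
  dual value b^T y* = 49.
Strong duality: c^T x* = b^T y*. Confirmed.

49


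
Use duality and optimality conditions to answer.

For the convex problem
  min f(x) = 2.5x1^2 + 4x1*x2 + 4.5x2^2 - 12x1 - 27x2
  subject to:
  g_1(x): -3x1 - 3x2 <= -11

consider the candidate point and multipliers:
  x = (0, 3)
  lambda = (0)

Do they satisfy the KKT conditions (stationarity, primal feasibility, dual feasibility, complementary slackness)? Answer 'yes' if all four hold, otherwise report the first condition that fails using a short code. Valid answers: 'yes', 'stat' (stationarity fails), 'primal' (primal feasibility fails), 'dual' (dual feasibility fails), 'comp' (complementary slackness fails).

Gradient of f: grad f(x) = Q x + c = (0, 0)
Constraint values g_i(x) = a_i^T x - b_i:
  g_1((0, 3)) = 2
Stationarity residual: grad f(x) + sum_i lambda_i a_i = (0, 0)
  -> stationarity OK
Primal feasibility (all g_i <= 0): FAILS
Dual feasibility (all lambda_i >= 0): OK
Complementary slackness (lambda_i * g_i(x) = 0 for all i): OK

Verdict: the first failing condition is primal_feasibility -> primal.

primal


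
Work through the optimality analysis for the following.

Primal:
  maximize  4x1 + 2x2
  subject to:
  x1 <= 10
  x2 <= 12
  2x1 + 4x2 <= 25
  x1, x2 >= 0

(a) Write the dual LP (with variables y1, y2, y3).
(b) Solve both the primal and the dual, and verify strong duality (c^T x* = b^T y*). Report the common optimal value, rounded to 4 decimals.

The standard primal-dual pair for 'max c^T x s.t. A x <= b, x >= 0' is:
  Dual:  min b^T y  s.t.  A^T y >= c,  y >= 0.

So the dual LP is:
  minimize  10y1 + 12y2 + 25y3
  subject to:
    y1 + 2y3 >= 4
    y2 + 4y3 >= 2
    y1, y2, y3 >= 0

Solving the primal: x* = (10, 1.25).
  primal value c^T x* = 42.5.
Solving the dual: y* = (3, 0, 0.5).
  dual value b^T y* = 42.5.
Strong duality: c^T x* = b^T y*. Confirmed.

42.5


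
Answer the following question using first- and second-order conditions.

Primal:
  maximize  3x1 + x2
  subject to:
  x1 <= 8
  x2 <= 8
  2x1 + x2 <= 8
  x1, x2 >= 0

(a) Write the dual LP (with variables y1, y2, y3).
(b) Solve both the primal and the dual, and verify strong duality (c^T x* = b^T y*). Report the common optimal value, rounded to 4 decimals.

The standard primal-dual pair for 'max c^T x s.t. A x <= b, x >= 0' is:
  Dual:  min b^T y  s.t.  A^T y >= c,  y >= 0.

So the dual LP is:
  minimize  8y1 + 8y2 + 8y3
  subject to:
    y1 + 2y3 >= 3
    y2 + y3 >= 1
    y1, y2, y3 >= 0

Solving the primal: x* = (4, 0).
  primal value c^T x* = 12.
Solving the dual: y* = (0, 0, 1.5).
  dual value b^T y* = 12.
Strong duality: c^T x* = b^T y*. Confirmed.

12


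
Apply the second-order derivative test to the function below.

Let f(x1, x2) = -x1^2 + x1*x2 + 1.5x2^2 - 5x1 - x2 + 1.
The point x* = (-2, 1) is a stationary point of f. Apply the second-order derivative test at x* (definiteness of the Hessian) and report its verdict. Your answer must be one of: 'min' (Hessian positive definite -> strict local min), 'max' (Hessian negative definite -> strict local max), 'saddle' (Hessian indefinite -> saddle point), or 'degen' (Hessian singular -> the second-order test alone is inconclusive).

Compute the Hessian H = grad^2 f:
  H = [[-2, 1], [1, 3]]
Verify stationarity: grad f(x*) = H x* + g = (0, 0).
Eigenvalues of H: -2.1926, 3.1926.
Eigenvalues have mixed signs, so H is indefinite -> x* is a saddle point.

saddle


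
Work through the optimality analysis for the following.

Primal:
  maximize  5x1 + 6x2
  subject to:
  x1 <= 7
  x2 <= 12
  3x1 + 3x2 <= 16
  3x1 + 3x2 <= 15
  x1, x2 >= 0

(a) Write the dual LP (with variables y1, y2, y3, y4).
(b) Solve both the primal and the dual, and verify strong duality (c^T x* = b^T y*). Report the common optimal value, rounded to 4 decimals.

The standard primal-dual pair for 'max c^T x s.t. A x <= b, x >= 0' is:
  Dual:  min b^T y  s.t.  A^T y >= c,  y >= 0.

So the dual LP is:
  minimize  7y1 + 12y2 + 16y3 + 15y4
  subject to:
    y1 + 3y3 + 3y4 >= 5
    y2 + 3y3 + 3y4 >= 6
    y1, y2, y3, y4 >= 0

Solving the primal: x* = (0, 5).
  primal value c^T x* = 30.
Solving the dual: y* = (0, 0, 0, 2).
  dual value b^T y* = 30.
Strong duality: c^T x* = b^T y*. Confirmed.

30


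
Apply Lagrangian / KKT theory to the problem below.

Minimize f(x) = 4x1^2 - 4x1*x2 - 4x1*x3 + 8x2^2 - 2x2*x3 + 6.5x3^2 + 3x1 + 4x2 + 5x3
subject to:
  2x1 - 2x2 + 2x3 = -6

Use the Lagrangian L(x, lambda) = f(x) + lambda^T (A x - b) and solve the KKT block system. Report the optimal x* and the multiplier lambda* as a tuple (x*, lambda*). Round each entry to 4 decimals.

Form the Lagrangian:
  L(x, lambda) = (1/2) x^T Q x + c^T x + lambda^T (A x - b)
Stationarity (grad_x L = 0): Q x + c + A^T lambda = 0.
Primal feasibility: A x = b.

This gives the KKT block system:
  [ Q   A^T ] [ x     ]   [-c ]
  [ A    0  ] [ lambda ] = [ b ]

Solving the linear system:
  x*      = (-2.1126, -0.6456, -1.533)
  lambda* = (2.5934)
  f(x*)   = -0.5124

x* = (-2.1126, -0.6456, -1.533), lambda* = (2.5934)


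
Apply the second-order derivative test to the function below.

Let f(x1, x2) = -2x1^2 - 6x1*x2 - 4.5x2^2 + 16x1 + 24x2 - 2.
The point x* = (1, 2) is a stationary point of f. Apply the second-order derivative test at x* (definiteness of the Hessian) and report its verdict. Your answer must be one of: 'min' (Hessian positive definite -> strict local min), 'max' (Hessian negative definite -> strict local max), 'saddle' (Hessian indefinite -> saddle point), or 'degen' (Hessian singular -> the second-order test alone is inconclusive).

Compute the Hessian H = grad^2 f:
  H = [[-4, -6], [-6, -9]]
Verify stationarity: grad f(x*) = H x* + g = (0, 0).
Eigenvalues of H: -13, 0.
H has a zero eigenvalue (singular; negative semidefinite but not definite), so H is neither positive definite, negative definite, nor indefinite. The second-order test alone is inconclusive -> degen.
(Indeed, f is constant along the null direction of H through x*, so x* is not a strict local extremum.)

degen


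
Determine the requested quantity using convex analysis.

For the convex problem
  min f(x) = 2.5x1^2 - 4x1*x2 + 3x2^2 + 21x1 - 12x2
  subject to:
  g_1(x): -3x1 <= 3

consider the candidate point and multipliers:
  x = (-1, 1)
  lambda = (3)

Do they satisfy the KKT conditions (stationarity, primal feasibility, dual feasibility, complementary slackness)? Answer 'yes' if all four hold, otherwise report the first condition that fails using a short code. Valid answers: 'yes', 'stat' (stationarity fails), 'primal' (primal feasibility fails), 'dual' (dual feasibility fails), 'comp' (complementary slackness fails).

Gradient of f: grad f(x) = Q x + c = (12, -2)
Constraint values g_i(x) = a_i^T x - b_i:
  g_1((-1, 1)) = 0
Stationarity residual: grad f(x) + sum_i lambda_i a_i = (3, -2)
  -> stationarity FAILS
Primal feasibility (all g_i <= 0): OK
Dual feasibility (all lambda_i >= 0): OK
Complementary slackness (lambda_i * g_i(x) = 0 for all i): OK

Verdict: the first failing condition is stationarity -> stat.

stat


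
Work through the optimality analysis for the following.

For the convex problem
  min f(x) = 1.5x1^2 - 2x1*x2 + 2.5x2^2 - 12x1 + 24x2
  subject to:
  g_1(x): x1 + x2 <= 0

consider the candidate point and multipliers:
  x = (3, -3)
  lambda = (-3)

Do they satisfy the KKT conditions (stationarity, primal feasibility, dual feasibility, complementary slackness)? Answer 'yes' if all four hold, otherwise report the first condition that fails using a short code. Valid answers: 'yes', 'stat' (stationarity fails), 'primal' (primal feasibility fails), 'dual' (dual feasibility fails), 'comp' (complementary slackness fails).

Gradient of f: grad f(x) = Q x + c = (3, 3)
Constraint values g_i(x) = a_i^T x - b_i:
  g_1((3, -3)) = 0
Stationarity residual: grad f(x) + sum_i lambda_i a_i = (0, 0)
  -> stationarity OK
Primal feasibility (all g_i <= 0): OK
Dual feasibility (all lambda_i >= 0): FAILS
Complementary slackness (lambda_i * g_i(x) = 0 for all i): OK

Verdict: the first failing condition is dual_feasibility -> dual.

dual


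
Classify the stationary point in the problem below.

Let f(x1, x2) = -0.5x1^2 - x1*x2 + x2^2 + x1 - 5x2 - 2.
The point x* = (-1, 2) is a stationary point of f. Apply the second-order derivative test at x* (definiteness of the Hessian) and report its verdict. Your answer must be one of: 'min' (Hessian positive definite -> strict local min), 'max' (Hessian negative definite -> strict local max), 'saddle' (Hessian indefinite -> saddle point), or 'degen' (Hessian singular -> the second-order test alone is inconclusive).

Compute the Hessian H = grad^2 f:
  H = [[-1, -1], [-1, 2]]
Verify stationarity: grad f(x*) = H x* + g = (0, 0).
Eigenvalues of H: -1.3028, 2.3028.
Eigenvalues have mixed signs, so H is indefinite -> x* is a saddle point.

saddle


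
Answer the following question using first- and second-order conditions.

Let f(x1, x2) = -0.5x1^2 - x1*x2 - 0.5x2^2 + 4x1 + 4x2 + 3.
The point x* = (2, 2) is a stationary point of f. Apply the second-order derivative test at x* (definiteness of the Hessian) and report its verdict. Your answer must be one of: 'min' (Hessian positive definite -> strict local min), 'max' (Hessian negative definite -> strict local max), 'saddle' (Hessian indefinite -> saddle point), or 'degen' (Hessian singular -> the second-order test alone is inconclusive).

Compute the Hessian H = grad^2 f:
  H = [[-1, -1], [-1, -1]]
Verify stationarity: grad f(x*) = H x* + g = (0, 0).
Eigenvalues of H: -2, 0.
H has a zero eigenvalue (singular; negative semidefinite but not definite), so H is neither positive definite, negative definite, nor indefinite. The second-order test alone is inconclusive -> degen.
(Indeed, f is constant along the null direction of H through x*, so x* is not a strict local extremum.)

degen


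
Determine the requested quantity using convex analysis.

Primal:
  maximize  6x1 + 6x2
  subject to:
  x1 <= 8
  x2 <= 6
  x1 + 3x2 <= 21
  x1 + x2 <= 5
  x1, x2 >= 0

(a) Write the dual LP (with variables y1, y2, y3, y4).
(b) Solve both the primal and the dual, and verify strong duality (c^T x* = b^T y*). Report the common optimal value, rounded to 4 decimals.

The standard primal-dual pair for 'max c^T x s.t. A x <= b, x >= 0' is:
  Dual:  min b^T y  s.t.  A^T y >= c,  y >= 0.

So the dual LP is:
  minimize  8y1 + 6y2 + 21y3 + 5y4
  subject to:
    y1 + y3 + y4 >= 6
    y2 + 3y3 + y4 >= 6
    y1, y2, y3, y4 >= 0

Solving the primal: x* = (5, 0).
  primal value c^T x* = 30.
Solving the dual: y* = (0, 0, 0, 6).
  dual value b^T y* = 30.
Strong duality: c^T x* = b^T y*. Confirmed.

30


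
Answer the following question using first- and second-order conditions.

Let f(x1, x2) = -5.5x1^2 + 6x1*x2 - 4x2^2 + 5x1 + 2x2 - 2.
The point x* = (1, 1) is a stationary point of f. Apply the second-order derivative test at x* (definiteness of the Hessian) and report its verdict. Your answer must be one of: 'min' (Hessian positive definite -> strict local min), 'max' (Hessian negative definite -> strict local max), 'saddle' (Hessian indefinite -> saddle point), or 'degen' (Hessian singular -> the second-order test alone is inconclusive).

Compute the Hessian H = grad^2 f:
  H = [[-11, 6], [6, -8]]
Verify stationarity: grad f(x*) = H x* + g = (0, 0).
Eigenvalues of H: -15.6847, -3.3153.
Both eigenvalues < 0, so H is negative definite -> x* is a strict local max.

max


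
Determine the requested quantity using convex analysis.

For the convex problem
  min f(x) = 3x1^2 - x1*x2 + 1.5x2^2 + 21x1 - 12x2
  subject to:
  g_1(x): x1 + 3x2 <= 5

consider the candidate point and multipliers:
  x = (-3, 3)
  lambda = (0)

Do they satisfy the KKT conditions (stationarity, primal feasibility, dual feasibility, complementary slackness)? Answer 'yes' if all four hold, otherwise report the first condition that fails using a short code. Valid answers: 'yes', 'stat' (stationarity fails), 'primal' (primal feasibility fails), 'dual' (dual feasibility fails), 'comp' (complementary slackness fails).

Gradient of f: grad f(x) = Q x + c = (0, 0)
Constraint values g_i(x) = a_i^T x - b_i:
  g_1((-3, 3)) = 1
Stationarity residual: grad f(x) + sum_i lambda_i a_i = (0, 0)
  -> stationarity OK
Primal feasibility (all g_i <= 0): FAILS
Dual feasibility (all lambda_i >= 0): OK
Complementary slackness (lambda_i * g_i(x) = 0 for all i): OK

Verdict: the first failing condition is primal_feasibility -> primal.

primal


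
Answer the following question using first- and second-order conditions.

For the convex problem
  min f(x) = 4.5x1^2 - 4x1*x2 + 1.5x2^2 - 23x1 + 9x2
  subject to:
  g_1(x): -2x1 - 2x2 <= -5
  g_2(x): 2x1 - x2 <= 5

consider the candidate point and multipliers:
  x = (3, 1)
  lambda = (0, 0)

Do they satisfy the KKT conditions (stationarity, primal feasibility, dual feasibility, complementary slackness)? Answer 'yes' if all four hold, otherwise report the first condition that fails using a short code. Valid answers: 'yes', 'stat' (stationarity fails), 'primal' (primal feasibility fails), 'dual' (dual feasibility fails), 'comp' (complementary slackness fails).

Gradient of f: grad f(x) = Q x + c = (0, 0)
Constraint values g_i(x) = a_i^T x - b_i:
  g_1((3, 1)) = -3
  g_2((3, 1)) = 0
Stationarity residual: grad f(x) + sum_i lambda_i a_i = (0, 0)
  -> stationarity OK
Primal feasibility (all g_i <= 0): OK
Dual feasibility (all lambda_i >= 0): OK
Complementary slackness (lambda_i * g_i(x) = 0 for all i): OK

Verdict: yes, KKT holds.

yes


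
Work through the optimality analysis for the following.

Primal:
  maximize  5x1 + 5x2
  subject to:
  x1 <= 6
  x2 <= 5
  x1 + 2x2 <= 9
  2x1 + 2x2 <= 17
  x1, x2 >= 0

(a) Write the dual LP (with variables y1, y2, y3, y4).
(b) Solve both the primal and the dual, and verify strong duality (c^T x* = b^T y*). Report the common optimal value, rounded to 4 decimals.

The standard primal-dual pair for 'max c^T x s.t. A x <= b, x >= 0' is:
  Dual:  min b^T y  s.t.  A^T y >= c,  y >= 0.

So the dual LP is:
  minimize  6y1 + 5y2 + 9y3 + 17y4
  subject to:
    y1 + y3 + 2y4 >= 5
    y2 + 2y3 + 2y4 >= 5
    y1, y2, y3, y4 >= 0

Solving the primal: x* = (6, 1.5).
  primal value c^T x* = 37.5.
Solving the dual: y* = (2.5, 0, 2.5, 0).
  dual value b^T y* = 37.5.
Strong duality: c^T x* = b^T y*. Confirmed.

37.5


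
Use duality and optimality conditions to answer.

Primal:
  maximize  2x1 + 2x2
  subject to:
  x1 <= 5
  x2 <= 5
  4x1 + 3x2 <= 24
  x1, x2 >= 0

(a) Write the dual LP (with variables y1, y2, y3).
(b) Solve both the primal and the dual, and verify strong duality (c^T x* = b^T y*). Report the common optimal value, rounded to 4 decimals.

The standard primal-dual pair for 'max c^T x s.t. A x <= b, x >= 0' is:
  Dual:  min b^T y  s.t.  A^T y >= c,  y >= 0.

So the dual LP is:
  minimize  5y1 + 5y2 + 24y3
  subject to:
    y1 + 4y3 >= 2
    y2 + 3y3 >= 2
    y1, y2, y3 >= 0

Solving the primal: x* = (2.25, 5).
  primal value c^T x* = 14.5.
Solving the dual: y* = (0, 0.5, 0.5).
  dual value b^T y* = 14.5.
Strong duality: c^T x* = b^T y*. Confirmed.

14.5


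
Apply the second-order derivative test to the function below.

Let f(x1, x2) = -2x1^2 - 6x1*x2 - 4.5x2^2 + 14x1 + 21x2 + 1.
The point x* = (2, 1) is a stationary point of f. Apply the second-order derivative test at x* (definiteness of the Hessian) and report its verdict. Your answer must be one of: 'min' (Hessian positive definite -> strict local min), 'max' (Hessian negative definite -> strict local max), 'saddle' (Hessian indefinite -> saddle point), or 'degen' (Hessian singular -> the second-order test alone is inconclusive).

Compute the Hessian H = grad^2 f:
  H = [[-4, -6], [-6, -9]]
Verify stationarity: grad f(x*) = H x* + g = (0, 0).
Eigenvalues of H: -13, 0.
H has a zero eigenvalue (singular; negative semidefinite but not definite), so H is neither positive definite, negative definite, nor indefinite. The second-order test alone is inconclusive -> degen.
(Indeed, f is constant along the null direction of H through x*, so x* is not a strict local extremum.)

degen


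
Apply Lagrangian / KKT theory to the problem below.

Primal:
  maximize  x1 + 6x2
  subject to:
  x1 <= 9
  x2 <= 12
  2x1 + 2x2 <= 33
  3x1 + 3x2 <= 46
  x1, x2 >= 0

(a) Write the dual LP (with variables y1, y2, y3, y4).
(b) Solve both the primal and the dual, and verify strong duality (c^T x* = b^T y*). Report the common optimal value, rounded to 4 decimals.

The standard primal-dual pair for 'max c^T x s.t. A x <= b, x >= 0' is:
  Dual:  min b^T y  s.t.  A^T y >= c,  y >= 0.

So the dual LP is:
  minimize  9y1 + 12y2 + 33y3 + 46y4
  subject to:
    y1 + 2y3 + 3y4 >= 1
    y2 + 2y3 + 3y4 >= 6
    y1, y2, y3, y4 >= 0

Solving the primal: x* = (3.3333, 12).
  primal value c^T x* = 75.3333.
Solving the dual: y* = (0, 5, 0, 0.3333).
  dual value b^T y* = 75.3333.
Strong duality: c^T x* = b^T y*. Confirmed.

75.3333


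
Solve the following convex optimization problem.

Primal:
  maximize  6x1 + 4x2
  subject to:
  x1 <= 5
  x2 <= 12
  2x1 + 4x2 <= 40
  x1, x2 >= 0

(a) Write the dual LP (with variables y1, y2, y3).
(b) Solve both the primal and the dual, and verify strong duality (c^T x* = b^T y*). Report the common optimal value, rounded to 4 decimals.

The standard primal-dual pair for 'max c^T x s.t. A x <= b, x >= 0' is:
  Dual:  min b^T y  s.t.  A^T y >= c,  y >= 0.

So the dual LP is:
  minimize  5y1 + 12y2 + 40y3
  subject to:
    y1 + 2y3 >= 6
    y2 + 4y3 >= 4
    y1, y2, y3 >= 0

Solving the primal: x* = (5, 7.5).
  primal value c^T x* = 60.
Solving the dual: y* = (4, 0, 1).
  dual value b^T y* = 60.
Strong duality: c^T x* = b^T y*. Confirmed.

60


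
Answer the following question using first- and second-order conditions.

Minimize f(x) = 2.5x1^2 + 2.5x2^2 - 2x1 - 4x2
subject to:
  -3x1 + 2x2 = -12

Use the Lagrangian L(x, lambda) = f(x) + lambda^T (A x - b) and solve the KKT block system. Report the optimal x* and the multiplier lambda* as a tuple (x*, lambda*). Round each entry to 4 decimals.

Form the Lagrangian:
  L(x, lambda) = (1/2) x^T Q x + c^T x + lambda^T (A x - b)
Stationarity (grad_x L = 0): Q x + c + A^T lambda = 0.
Primal feasibility: A x = b.

This gives the KKT block system:
  [ Q   A^T ] [ x     ]   [-c ]
  [ A    0  ] [ lambda ] = [ b ]

Solving the linear system:
  x*      = (3.2615, -1.1077)
  lambda* = (4.7692)
  f(x*)   = 27.5692

x* = (3.2615, -1.1077), lambda* = (4.7692)


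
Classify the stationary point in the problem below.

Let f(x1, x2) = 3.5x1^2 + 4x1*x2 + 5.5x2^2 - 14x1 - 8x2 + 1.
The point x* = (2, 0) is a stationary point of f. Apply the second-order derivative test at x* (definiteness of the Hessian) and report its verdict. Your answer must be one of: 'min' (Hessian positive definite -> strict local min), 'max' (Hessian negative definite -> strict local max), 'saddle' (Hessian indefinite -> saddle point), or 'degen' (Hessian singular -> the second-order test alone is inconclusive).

Compute the Hessian H = grad^2 f:
  H = [[7, 4], [4, 11]]
Verify stationarity: grad f(x*) = H x* + g = (0, 0).
Eigenvalues of H: 4.5279, 13.4721.
Both eigenvalues > 0, so H is positive definite -> x* is a strict local min.

min


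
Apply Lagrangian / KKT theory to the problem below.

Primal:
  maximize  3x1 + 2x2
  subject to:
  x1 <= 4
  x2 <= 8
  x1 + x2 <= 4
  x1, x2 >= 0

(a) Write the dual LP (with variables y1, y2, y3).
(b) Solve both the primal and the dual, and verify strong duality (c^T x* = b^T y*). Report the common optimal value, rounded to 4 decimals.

The standard primal-dual pair for 'max c^T x s.t. A x <= b, x >= 0' is:
  Dual:  min b^T y  s.t.  A^T y >= c,  y >= 0.

So the dual LP is:
  minimize  4y1 + 8y2 + 4y3
  subject to:
    y1 + y3 >= 3
    y2 + y3 >= 2
    y1, y2, y3 >= 0

Solving the primal: x* = (4, 0).
  primal value c^T x* = 12.
Solving the dual: y* = (1, 0, 2).
  dual value b^T y* = 12.
Strong duality: c^T x* = b^T y*. Confirmed.

12


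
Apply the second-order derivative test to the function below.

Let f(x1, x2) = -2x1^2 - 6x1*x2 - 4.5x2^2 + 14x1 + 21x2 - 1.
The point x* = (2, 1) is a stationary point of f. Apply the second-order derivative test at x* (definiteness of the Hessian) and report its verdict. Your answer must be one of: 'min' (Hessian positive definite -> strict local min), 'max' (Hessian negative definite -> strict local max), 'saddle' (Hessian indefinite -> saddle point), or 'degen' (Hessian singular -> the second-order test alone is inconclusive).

Compute the Hessian H = grad^2 f:
  H = [[-4, -6], [-6, -9]]
Verify stationarity: grad f(x*) = H x* + g = (0, 0).
Eigenvalues of H: -13, 0.
H has a zero eigenvalue (singular; negative semidefinite but not definite), so H is neither positive definite, negative definite, nor indefinite. The second-order test alone is inconclusive -> degen.
(Indeed, f is constant along the null direction of H through x*, so x* is not a strict local extremum.)

degen


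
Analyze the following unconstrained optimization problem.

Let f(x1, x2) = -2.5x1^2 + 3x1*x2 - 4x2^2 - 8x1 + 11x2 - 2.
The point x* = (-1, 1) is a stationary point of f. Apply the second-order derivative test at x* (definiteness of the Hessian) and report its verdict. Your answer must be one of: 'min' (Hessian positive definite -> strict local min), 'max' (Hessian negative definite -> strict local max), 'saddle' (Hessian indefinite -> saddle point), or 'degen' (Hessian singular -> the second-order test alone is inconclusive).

Compute the Hessian H = grad^2 f:
  H = [[-5, 3], [3, -8]]
Verify stationarity: grad f(x*) = H x* + g = (0, 0).
Eigenvalues of H: -9.8541, -3.1459.
Both eigenvalues < 0, so H is negative definite -> x* is a strict local max.

max


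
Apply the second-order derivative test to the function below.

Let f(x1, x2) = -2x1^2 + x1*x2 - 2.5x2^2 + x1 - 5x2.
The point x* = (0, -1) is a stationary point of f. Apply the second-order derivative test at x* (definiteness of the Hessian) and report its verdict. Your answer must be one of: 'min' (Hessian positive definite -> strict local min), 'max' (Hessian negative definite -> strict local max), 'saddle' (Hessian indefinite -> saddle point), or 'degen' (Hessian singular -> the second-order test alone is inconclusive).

Compute the Hessian H = grad^2 f:
  H = [[-4, 1], [1, -5]]
Verify stationarity: grad f(x*) = H x* + g = (0, 0).
Eigenvalues of H: -5.618, -3.382.
Both eigenvalues < 0, so H is negative definite -> x* is a strict local max.

max
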